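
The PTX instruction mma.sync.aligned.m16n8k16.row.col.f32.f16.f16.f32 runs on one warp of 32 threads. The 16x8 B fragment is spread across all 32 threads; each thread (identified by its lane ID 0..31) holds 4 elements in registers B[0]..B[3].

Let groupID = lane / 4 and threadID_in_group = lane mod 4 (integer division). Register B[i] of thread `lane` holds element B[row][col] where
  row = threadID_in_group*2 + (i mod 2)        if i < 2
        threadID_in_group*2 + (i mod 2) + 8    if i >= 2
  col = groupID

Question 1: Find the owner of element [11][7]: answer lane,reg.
29,3

c=7->g=7  r=11->rb=1,t=1,b0=1
L=7*4+1=29  i=1*2+1=3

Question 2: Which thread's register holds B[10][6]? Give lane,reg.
25,2

c: 6->gid=6  r: 10->r8=1,tid=1,i&1=0
L=6*4+1=25  i=1*2+0=2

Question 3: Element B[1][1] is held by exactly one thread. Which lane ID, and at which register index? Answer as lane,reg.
c=1⇒gr=1  r=1⇒Rb=0,th=0,odd=1
L=1*4+0=4  i=0*2+1=1

4,1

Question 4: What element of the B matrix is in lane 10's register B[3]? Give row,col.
lane 10: gid=2 (10/4), tid=2 (10%4)
i=3: r=2*2+1+8=13, c=gid=2

13,2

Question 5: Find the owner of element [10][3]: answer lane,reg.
c=3⇒gr=3  r=10⇒Rb=1,th=1,odd=0
L=3*4+1=13  i=1*2+0=2

13,2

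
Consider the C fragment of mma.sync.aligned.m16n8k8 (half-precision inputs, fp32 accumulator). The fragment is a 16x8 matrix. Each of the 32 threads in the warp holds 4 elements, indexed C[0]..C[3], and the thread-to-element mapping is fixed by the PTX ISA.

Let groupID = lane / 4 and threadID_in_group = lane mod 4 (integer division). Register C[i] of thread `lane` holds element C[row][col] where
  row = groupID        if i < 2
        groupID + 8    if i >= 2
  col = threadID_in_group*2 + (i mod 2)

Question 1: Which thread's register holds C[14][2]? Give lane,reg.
r:14=>grp=6,rB=1  c:2=>tig=1,lo=0
L=6*4+1=25  i=1*2+0=2

25,2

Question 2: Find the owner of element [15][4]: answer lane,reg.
30,2

r=15→G=7,rhi=1  c=4→T=2,p=0
L=7*4+2=30  i=1*2+0=2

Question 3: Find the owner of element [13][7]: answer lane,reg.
r=13→G=5,rhi=1  c=7→T=3,p=1
L=5*4+3=23  i=1*2+1=3

23,3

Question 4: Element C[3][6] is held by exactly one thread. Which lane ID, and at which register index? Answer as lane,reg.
15,0

r=3->g=3,rb=0  c=6->t=3,b0=0
L=3*4+3=15  i=0*2+0=0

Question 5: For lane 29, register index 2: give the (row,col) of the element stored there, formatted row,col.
29: gid=7,tid=1
[2] (7+8,1*2+0) = (15,2)

15,2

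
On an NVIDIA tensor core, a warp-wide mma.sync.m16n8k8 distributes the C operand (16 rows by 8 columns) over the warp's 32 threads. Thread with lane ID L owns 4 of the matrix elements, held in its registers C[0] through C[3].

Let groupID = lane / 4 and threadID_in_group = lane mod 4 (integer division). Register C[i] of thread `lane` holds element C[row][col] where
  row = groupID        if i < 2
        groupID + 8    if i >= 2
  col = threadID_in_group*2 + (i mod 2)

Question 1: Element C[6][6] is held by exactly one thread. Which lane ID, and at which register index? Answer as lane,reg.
27,0

r=6->g=6,rb=0  c=6->t=3,b0=0
L=6*4+3=27  i=0*2+0=0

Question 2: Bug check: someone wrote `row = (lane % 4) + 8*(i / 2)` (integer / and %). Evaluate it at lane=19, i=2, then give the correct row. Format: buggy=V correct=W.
buggy=11 correct=12

`(lane % 4) + 8*(i / 2)`[19,2]⇒11
lane 19⇒19/4=4, 19 mod 4=3
i=2  r:4+8⇒12  c:2·3+0⇒6
row: 11 vs 12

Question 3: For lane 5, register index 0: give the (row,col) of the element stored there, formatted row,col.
1,2

5: gid=1,tid=1
[0] (1+0,1*2+0) = (1,2)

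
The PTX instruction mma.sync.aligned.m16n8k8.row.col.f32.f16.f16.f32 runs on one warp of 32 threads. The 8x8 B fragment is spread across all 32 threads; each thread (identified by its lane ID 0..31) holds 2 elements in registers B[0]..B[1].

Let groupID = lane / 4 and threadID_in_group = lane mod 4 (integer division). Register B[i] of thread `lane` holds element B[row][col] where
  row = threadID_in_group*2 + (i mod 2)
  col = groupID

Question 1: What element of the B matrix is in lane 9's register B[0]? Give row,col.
2,2

9: grp=2,tig=1
[0] (1*2+0,2) = (2,2)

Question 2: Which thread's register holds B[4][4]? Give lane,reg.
18,0

c=4⇒gr=4  r=4⇒th=2,odd=0
L=4*4+2=18  i=0=0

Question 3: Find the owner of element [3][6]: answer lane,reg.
25,1

c: 6->gid=6  r: 3->tid=1,i&1=1
L=6*4+1=25  i=1=1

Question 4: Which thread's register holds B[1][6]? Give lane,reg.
c=6→G=6  r=1→T=0,p=1
L=6*4+0=24  i=1=1

24,1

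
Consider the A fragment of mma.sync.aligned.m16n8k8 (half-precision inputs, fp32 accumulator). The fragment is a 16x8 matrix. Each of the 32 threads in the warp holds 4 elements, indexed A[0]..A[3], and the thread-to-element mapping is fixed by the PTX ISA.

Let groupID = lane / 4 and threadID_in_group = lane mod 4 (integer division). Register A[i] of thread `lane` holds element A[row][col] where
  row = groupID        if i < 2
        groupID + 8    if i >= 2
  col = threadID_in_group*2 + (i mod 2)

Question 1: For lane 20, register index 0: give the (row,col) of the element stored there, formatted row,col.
5,0

lane 20=>20/4=5, 20 mod 4=0
i=0  r:5+0=>5  c:2·0+0=>0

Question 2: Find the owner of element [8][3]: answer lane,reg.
r=8⇒gr=0,Rb=1  c=3⇒th=1,odd=1
L=0*4+1=1  i=1*2+1=3

1,3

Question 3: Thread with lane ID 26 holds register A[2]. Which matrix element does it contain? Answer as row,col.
14,4

lane 26→26/4=6, 26 mod 4=2
i=2  r:6+8→14  c:2·2+0→4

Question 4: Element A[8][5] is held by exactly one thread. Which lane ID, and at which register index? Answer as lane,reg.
r=8⇒gr=0,Rb=1  c=5⇒th=2,odd=1
L=0*4+2=2  i=1*2+1=3

2,3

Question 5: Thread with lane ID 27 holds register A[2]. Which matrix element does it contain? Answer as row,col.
14,6

lane 27->27/4=6, 27 mod 4=3
i=2  r:6+8->14  c:2·3+0->6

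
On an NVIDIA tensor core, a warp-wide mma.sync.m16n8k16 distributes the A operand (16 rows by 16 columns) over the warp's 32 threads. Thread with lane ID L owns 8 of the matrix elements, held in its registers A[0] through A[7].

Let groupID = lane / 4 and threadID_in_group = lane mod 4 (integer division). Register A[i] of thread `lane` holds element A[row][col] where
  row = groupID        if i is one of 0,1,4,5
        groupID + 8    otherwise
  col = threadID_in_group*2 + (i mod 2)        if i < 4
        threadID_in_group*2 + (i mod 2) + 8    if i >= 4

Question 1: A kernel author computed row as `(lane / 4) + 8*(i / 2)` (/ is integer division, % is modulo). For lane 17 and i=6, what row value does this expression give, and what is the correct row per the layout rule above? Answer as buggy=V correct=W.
`(lane / 4) + 8*(i / 2)`[17,6]=>28
lane 17: grp=4 (17/4), tig=1 (17%4)
i=6: r=4+8=12, c=1*2+0+8=10
row: 28 vs 12

buggy=28 correct=12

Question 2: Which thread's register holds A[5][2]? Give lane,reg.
r:5=>grp=5,rB=0  c:2=>cB=0,tig=1,lo=0
L=5*4+1=21  i=0*4+0*2+0=0

21,0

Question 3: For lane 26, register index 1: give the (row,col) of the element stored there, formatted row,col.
lane 26: gid=6 (26/4), tid=2 (26%4)
i=1: r=6+0=6, c=2*2+1+0=5

6,5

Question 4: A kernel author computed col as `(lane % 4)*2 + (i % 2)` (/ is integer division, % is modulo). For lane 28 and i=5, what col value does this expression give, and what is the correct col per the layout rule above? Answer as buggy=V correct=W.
buggy=1 correct=9

`(lane % 4)*2 + (i % 2)`[28,5]=>1
lane 28: grp=7 (28/4), tig=0 (28%4)
i=5: r=7+0=7, c=0*2+1+8=9
col: 1 vs 9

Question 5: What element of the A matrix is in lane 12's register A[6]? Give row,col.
12: G=3,T=0
[6] (3+8,0*2+0+8) = (11,8)

11,8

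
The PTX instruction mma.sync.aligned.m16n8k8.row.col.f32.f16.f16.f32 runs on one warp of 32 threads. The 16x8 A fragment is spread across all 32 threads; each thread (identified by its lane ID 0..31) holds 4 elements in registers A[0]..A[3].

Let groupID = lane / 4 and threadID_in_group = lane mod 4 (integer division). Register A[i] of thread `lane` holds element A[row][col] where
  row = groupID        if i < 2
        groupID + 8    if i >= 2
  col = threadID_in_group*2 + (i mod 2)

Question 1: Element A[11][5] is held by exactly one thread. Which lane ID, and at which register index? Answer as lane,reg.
14,3

r=11⇒gr=3,Rb=1  c=5⇒th=2,odd=1
L=3*4+2=14  i=1*2+1=3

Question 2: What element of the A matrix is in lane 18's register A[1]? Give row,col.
4,5

18: grp=4,tig=2
[1] (4+0,2*2+1) = (4,5)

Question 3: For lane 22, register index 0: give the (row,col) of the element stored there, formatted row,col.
5,4

lane 22: gr=5 (22/4), th=2 (22%4)
i=0: r=5+0=5, c=2*2+0=4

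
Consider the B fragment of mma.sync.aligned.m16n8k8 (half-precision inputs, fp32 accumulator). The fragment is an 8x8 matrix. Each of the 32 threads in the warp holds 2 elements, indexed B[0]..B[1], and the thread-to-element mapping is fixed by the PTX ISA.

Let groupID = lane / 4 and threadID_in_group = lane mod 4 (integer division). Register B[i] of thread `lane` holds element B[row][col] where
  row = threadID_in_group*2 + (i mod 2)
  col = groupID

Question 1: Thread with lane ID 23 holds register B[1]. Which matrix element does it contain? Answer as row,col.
7,5

23: G=5,T=3
[1] (3*2+1,5) = (7,5)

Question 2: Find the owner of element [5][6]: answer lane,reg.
26,1

c=6->g=6  r=5->t=2,b0=1
L=6*4+2=26  i=1=1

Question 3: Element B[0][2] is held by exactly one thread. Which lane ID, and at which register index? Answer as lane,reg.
c=2→G=2  r=0→T=0,p=0
L=2*4+0=8  i=0=0

8,0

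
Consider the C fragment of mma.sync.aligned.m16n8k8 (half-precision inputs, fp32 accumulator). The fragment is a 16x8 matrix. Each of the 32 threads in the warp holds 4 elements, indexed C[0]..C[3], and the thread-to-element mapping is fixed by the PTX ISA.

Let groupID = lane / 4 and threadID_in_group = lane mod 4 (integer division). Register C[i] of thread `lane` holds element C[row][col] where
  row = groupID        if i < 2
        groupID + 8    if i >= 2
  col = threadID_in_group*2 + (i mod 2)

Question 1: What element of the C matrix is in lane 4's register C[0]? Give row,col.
1,0

4: grp=1,tig=0
[0] (1+0,0*2+0) = (1,0)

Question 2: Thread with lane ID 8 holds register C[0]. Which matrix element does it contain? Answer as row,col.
2,0

L=8->g=8>>2=2, t=8&3=0
[0]->row 2+0=2  col 0·2+0=0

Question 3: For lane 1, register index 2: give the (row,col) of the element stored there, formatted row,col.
8,2

lane 1=>1/4=0, 1 mod 4=1
i=2  r:0+8=>8  c:2·1+0=>2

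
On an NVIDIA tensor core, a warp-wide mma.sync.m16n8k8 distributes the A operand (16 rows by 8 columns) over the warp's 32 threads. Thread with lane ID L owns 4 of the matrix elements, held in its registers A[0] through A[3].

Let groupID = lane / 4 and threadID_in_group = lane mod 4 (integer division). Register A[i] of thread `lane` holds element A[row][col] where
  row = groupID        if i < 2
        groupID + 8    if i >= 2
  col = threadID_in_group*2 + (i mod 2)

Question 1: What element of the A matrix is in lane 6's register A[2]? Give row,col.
9,4

6: G=1,T=2
[2] (1+8,2*2+0) = (9,4)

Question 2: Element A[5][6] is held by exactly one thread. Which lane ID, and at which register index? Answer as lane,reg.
r: 5->gid=5,r8=0  c: 6->tid=3,i&1=0
L=5*4+3=23  i=0*2+0=0

23,0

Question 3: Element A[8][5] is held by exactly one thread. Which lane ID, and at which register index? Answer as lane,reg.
2,3

r=8→G=0,rhi=1  c=5→T=2,p=1
L=0*4+2=2  i=1*2+1=3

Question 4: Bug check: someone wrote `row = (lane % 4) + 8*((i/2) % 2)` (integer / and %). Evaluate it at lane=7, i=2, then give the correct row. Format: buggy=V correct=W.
buggy=11 correct=9

`(lane % 4) + 8*((i/2) % 2)`[7,2]->11
7: gid=1,tid=3
[2] (1+8,3*2+0) = (9,6)
row: 11 vs 9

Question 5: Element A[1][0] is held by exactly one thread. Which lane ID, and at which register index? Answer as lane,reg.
r=1→G=1,rhi=0  c=0→T=0,p=0
L=1*4+0=4  i=0*2+0=0

4,0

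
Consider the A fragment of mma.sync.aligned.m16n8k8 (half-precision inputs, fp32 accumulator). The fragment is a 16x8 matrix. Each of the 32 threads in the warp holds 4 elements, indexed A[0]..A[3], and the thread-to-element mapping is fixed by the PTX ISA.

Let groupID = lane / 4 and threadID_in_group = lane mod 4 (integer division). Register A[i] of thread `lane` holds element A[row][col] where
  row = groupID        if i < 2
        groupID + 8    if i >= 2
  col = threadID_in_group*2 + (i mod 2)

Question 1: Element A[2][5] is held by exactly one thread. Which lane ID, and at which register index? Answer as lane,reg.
10,1

r=2→G=2,rhi=0  c=5→T=2,p=1
L=2*4+2=10  i=0*2+1=1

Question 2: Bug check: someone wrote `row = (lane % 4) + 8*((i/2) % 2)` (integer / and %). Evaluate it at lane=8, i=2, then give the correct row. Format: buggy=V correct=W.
`(lane % 4) + 8*((i/2) % 2)`[8,2]=>8
lane 8: grp=2 (8/4), tig=0 (8%4)
i=2: r=2+8=10, c=0*2+0=0
row: 8 vs 10

buggy=8 correct=10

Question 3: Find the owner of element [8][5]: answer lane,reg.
r: 8->gid=0,r8=1  c: 5->tid=2,i&1=1
L=0*4+2=2  i=1*2+1=3

2,3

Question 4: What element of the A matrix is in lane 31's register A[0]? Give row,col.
L=31=>grp=31>>2=7, tig=31&3=3
[0]=>row 7+0=7  col 3·2+0=6

7,6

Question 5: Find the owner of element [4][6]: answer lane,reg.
r: 4->gid=4,r8=0  c: 6->tid=3,i&1=0
L=4*4+3=19  i=0*2+0=0

19,0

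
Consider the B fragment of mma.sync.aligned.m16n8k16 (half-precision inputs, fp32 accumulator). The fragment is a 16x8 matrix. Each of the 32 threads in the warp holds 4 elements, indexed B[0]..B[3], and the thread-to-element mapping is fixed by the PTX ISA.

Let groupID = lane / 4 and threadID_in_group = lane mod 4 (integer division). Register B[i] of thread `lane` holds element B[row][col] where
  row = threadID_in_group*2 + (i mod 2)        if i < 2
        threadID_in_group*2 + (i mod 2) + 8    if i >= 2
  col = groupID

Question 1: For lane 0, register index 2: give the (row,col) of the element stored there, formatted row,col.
8,0

lane 0->0/4=0, 0 mod 4=0
i=2  r:2·0+0+8->8  c:0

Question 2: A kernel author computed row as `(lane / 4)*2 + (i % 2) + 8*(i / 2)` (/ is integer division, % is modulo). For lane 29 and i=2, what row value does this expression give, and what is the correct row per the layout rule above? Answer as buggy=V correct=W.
buggy=22 correct=10

`(lane / 4)*2 + (i % 2) + 8*(i / 2)`[29,2]->22
lane 29: gid=7 (29/4), tid=1 (29%4)
i=2: r=1*2+0+8=10, c=gid=7
row: 22 vs 10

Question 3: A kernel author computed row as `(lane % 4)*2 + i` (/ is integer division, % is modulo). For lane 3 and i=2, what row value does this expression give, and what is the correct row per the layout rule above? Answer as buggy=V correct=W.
`(lane % 4)*2 + i`[3,2]⇒8
L=3⇒gr=3>>2=0, th=3&3=3
[2]⇒row 3·2+0+8=14  col gr=0
row: 8 vs 14

buggy=8 correct=14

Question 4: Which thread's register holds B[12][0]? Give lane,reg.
c=0→G=0  r=12→rhi=1,T=2,p=0
L=0*4+2=2  i=1*2+0=2

2,2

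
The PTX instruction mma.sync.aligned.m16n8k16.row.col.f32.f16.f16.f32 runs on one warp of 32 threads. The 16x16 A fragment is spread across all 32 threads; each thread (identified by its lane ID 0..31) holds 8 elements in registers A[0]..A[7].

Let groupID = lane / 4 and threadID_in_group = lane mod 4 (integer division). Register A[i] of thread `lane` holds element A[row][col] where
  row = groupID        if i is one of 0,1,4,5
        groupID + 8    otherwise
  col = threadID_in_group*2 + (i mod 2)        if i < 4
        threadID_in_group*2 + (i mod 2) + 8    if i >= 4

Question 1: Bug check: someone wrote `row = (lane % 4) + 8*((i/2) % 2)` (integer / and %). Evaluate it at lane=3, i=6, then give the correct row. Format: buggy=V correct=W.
`(lane % 4) + 8*((i/2) % 2)`[3,6]→11
L=3→G=3>>2=0, T=3&3=3
[6]→row 0+8=8  col 3·2+0+8=14
row: 11 vs 8

buggy=11 correct=8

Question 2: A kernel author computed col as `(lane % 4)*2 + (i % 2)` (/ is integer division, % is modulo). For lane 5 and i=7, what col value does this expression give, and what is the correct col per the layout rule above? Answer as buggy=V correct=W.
buggy=3 correct=11

`(lane % 4)*2 + (i % 2)`[5,7]->3
lane 5->5/4=1, 5 mod 4=1
i=7  r:1+8->9  c:2·1+1+8->11
col: 3 vs 11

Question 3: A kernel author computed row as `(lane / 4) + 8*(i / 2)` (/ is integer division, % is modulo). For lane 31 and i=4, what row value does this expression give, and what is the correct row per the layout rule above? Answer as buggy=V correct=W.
buggy=23 correct=7

`(lane / 4) + 8*(i / 2)`[31,4]→23
lane 31: G=7 (31/4), T=3 (31%4)
i=4: r=7+0=7, c=3*2+0+8=14
row: 23 vs 7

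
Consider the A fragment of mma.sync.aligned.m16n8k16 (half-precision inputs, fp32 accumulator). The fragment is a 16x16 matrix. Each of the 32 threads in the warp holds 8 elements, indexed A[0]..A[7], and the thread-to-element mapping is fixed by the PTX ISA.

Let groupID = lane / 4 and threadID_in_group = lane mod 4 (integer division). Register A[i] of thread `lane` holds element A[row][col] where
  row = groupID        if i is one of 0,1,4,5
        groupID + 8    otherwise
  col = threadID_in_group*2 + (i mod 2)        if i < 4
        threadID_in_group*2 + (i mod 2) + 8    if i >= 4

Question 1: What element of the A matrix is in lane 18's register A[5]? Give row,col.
4,13

lane 18: gid=4 (18/4), tid=2 (18%4)
i=5: r=4+0=4, c=2*2+1+8=13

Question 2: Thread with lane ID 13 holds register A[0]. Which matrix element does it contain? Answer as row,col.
13: G=3,T=1
[0] (3+0,1*2+0+0) = (3,2)

3,2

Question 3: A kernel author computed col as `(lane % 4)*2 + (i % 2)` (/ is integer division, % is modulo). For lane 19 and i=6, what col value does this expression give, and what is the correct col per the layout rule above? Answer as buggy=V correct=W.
`(lane % 4)*2 + (i % 2)`[19,6]->6
L=19->g=19>>2=4, t=19&3=3
[6]->row 4+8=12  col 3·2+0+8=14
col: 6 vs 14

buggy=6 correct=14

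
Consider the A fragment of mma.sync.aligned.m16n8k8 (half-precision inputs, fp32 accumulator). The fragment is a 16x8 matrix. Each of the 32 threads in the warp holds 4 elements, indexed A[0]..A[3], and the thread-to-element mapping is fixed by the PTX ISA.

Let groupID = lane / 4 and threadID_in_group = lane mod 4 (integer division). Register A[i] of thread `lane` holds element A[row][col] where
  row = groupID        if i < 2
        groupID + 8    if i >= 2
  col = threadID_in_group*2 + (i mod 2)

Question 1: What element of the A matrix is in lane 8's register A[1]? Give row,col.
8: gr=2,th=0
[1] (2+0,0*2+1) = (2,1)

2,1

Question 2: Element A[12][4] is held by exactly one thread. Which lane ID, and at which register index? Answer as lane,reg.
r=12⇒gr=4,Rb=1  c=4⇒th=2,odd=0
L=4*4+2=18  i=1*2+0=2

18,2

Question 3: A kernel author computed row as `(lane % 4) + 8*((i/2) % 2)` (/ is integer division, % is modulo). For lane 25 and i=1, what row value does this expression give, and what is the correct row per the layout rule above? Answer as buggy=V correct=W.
`(lane % 4) + 8*((i/2) % 2)`[25,1]->1
L=25->gid=25>>2=6, tid=25&3=1
[1]->row 6+0=6  col 1·2+1=3
row: 1 vs 6

buggy=1 correct=6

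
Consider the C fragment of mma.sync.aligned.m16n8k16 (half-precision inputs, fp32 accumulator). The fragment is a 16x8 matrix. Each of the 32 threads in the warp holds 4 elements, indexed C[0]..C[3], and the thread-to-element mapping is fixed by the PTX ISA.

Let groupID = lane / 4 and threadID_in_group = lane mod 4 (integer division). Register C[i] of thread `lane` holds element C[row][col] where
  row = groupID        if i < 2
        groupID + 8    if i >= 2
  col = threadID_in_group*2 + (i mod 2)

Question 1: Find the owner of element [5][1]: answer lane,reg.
r:5=>grp=5,rB=0  c:1=>tig=0,lo=1
L=5*4+0=20  i=0*2+1=1

20,1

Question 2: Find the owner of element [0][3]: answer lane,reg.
r:0=>grp=0,rB=0  c:3=>tig=1,lo=1
L=0*4+1=1  i=0*2+1=1

1,1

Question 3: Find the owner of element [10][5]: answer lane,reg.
r:10=>grp=2,rB=1  c:5=>tig=2,lo=1
L=2*4+2=10  i=1*2+1=3

10,3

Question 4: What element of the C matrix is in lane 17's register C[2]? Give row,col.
lane 17->17/4=4, 17 mod 4=1
i=2  r:4+8->12  c:2·1+0->2

12,2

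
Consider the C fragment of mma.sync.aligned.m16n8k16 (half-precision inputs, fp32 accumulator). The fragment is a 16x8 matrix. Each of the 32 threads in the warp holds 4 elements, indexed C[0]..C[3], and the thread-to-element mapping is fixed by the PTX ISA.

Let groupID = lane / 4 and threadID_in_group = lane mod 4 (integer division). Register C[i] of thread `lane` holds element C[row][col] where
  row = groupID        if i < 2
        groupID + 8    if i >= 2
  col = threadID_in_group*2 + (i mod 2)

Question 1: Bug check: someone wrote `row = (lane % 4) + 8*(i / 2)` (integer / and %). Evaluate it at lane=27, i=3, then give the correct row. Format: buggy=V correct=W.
`(lane % 4) + 8*(i / 2)`[27,3]→11
lane 27→27/4=6, 27 mod 4=3
i=3  r:6+8→14  c:2·3+1→7
row: 11 vs 14

buggy=11 correct=14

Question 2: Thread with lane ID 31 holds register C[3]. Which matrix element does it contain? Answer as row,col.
15,7

31: grp=7,tig=3
[3] (7+8,3*2+1) = (15,7)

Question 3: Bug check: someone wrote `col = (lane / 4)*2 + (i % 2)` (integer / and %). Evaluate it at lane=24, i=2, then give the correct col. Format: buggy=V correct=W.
buggy=12 correct=0

`(lane / 4)*2 + (i % 2)`[24,2]→12
lane 24→24/4=6, 24 mod 4=0
i=2  r:6+8→14  c:2·0+0→0
col: 12 vs 0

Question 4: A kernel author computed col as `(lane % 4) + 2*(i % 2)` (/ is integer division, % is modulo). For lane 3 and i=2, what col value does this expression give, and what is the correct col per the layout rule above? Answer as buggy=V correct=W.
`(lane % 4) + 2*(i % 2)`[3,2]->3
3: gid=0,tid=3
[2] (0+8,3*2+0) = (8,6)
col: 3 vs 6

buggy=3 correct=6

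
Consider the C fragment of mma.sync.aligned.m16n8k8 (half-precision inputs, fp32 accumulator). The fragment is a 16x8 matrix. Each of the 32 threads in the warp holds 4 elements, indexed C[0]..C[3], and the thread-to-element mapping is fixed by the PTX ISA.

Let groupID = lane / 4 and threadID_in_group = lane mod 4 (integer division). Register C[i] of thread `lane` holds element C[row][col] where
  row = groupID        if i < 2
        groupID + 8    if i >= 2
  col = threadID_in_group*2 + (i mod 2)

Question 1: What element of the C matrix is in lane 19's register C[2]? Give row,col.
12,6

lane 19: G=4 (19/4), T=3 (19%4)
i=2: r=4+8=12, c=3*2+0=6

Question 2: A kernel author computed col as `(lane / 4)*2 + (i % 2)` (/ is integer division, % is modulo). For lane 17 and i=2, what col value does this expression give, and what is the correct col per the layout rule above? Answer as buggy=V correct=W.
`(lane / 4)*2 + (i % 2)`[17,2]⇒8
L=17⇒gr=17>>2=4, th=17&3=1
[2]⇒row 4+8=12  col 1·2+0=2
col: 8 vs 2

buggy=8 correct=2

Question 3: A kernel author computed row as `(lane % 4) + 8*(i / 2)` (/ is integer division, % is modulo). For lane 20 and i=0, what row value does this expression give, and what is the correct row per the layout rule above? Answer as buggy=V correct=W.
buggy=0 correct=5

`(lane % 4) + 8*(i / 2)`[20,0]→0
lane 20→20/4=5, 20 mod 4=0
i=0  r:5+0→5  c:2·0+0→0
row: 0 vs 5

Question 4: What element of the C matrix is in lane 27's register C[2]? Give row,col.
14,6

lane 27: g=6 (27/4), t=3 (27%4)
i=2: r=6+8=14, c=3*2+0=6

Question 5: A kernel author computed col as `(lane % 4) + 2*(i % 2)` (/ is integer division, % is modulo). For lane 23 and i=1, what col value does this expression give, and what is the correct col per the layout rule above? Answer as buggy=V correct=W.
`(lane % 4) + 2*(i % 2)`[23,1]=>5
lane 23: grp=5 (23/4), tig=3 (23%4)
i=1: r=5+0=5, c=3*2+1=7
col: 5 vs 7

buggy=5 correct=7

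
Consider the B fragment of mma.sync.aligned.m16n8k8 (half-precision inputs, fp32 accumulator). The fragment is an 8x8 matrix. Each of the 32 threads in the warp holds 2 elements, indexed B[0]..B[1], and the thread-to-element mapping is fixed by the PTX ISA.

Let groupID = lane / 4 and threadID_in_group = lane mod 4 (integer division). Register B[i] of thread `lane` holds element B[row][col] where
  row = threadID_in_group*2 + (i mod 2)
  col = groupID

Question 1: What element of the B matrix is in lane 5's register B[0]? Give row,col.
2,1

lane 5→5/4=1, 5 mod 4=1
i=0  r:2·1+0→2  c:1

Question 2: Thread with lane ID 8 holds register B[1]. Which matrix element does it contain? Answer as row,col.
1,2

lane 8: gid=2 (8/4), tid=0 (8%4)
i=1: r=0*2+1=1, c=gid=2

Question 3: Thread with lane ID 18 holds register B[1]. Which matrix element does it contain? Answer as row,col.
5,4

lane 18=>18/4=4, 18 mod 4=2
i=1  r:2·2+1=>5  c:4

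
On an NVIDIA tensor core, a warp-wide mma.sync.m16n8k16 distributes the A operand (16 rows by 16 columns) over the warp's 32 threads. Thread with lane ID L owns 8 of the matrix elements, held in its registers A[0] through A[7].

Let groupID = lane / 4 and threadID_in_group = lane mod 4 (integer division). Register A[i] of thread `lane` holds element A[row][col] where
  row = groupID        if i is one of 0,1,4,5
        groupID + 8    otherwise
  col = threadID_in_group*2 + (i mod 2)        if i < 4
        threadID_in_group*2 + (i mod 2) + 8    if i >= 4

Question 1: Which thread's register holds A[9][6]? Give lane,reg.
7,2

r=9→G=1,rhi=1  c=6→chi=0,T=3,p=0
L=1*4+3=7  i=0*4+1*2+0=2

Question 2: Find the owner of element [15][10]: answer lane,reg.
r:15=>grp=7,rB=1  c:10=>cB=1,tig=1,lo=0
L=7*4+1=29  i=1*4+1*2+0=6

29,6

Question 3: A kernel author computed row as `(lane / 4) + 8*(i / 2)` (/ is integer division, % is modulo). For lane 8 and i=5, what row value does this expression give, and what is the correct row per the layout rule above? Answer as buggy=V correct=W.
buggy=18 correct=2

`(lane / 4) + 8*(i / 2)`[8,5]→18
lane 8→8/4=2, 8 mod 4=0
i=5  r:2+0→2  c:2·0+1+8→9
row: 18 vs 2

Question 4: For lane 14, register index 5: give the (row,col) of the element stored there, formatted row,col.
3,13

L=14→G=14>>2=3, T=14&3=2
[5]→row 3+0=3  col 2·2+1+8=13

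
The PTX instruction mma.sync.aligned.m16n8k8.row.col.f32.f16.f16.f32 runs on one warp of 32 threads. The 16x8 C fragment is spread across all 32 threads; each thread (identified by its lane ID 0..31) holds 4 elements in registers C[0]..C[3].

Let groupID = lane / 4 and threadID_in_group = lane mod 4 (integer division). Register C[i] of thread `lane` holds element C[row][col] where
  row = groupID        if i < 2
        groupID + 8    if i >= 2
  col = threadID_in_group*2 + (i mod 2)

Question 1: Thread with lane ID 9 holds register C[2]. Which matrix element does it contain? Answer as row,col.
L=9→G=9>>2=2, T=9&3=1
[2]→row 2+8=10  col 1·2+0=2

10,2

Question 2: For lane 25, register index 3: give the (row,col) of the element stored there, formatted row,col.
lane 25: gr=6 (25/4), th=1 (25%4)
i=3: r=6+8=14, c=1*2+1=3

14,3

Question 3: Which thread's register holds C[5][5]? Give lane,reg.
22,1

r=5→G=5,rhi=0  c=5→T=2,p=1
L=5*4+2=22  i=0*2+1=1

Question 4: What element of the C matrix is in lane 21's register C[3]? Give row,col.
lane 21->21/4=5, 21 mod 4=1
i=3  r:5+8->13  c:2·1+1->3

13,3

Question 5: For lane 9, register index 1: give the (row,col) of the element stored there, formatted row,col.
L=9->g=9>>2=2, t=9&3=1
[1]->row 2+0=2  col 1·2+1=3

2,3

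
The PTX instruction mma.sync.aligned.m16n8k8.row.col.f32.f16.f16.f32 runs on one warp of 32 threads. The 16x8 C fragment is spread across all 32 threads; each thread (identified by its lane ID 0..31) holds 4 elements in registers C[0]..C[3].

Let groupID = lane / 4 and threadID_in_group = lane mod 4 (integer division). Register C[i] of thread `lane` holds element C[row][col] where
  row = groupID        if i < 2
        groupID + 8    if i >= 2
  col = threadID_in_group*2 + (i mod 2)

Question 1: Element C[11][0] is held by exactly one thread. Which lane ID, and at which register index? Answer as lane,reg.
r: 11->gid=3,r8=1  c: 0->tid=0,i&1=0
L=3*4+0=12  i=1*2+0=2

12,2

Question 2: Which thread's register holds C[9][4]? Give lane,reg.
r=9⇒gr=1,Rb=1  c=4⇒th=2,odd=0
L=1*4+2=6  i=1*2+0=2

6,2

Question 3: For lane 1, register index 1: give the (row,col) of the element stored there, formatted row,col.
1: G=0,T=1
[1] (0+0,1*2+1) = (0,3)

0,3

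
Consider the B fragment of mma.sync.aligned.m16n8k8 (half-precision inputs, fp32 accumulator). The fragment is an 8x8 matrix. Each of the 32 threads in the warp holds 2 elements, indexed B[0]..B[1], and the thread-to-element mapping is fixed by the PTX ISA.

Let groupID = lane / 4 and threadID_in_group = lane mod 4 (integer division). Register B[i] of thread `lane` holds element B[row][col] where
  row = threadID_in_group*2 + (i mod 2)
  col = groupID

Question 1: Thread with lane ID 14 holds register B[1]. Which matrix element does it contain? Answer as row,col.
5,3

lane 14⇒14/4=3, 14 mod 4=2
i=1  r:2·2+1⇒5  c:3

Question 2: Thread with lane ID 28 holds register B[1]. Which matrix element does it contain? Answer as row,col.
lane 28: grp=7 (28/4), tig=0 (28%4)
i=1: r=0*2+1=1, c=grp=7

1,7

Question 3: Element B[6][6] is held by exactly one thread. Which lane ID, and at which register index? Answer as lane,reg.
27,0

c: 6->gid=6  r: 6->tid=3,i&1=0
L=6*4+3=27  i=0=0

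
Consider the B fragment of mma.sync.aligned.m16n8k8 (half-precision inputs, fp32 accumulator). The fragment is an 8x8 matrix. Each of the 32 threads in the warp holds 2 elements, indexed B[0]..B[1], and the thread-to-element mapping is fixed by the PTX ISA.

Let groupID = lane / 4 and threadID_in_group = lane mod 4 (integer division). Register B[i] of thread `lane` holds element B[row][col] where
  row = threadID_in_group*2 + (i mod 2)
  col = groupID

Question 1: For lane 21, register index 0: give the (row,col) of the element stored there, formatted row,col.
21: gid=5,tid=1
[0] (1*2+0,5) = (2,5)

2,5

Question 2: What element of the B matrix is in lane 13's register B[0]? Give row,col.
2,3

13: gr=3,th=1
[0] (1*2+0,3) = (2,3)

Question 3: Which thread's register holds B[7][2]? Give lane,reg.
c:2=>grp=2  r:7=>tig=3,lo=1
L=2*4+3=11  i=1=1

11,1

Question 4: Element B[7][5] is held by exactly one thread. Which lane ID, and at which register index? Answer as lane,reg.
c=5→G=5  r=7→T=3,p=1
L=5*4+3=23  i=1=1

23,1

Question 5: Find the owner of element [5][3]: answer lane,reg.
c=3⇒gr=3  r=5⇒th=2,odd=1
L=3*4+2=14  i=1=1

14,1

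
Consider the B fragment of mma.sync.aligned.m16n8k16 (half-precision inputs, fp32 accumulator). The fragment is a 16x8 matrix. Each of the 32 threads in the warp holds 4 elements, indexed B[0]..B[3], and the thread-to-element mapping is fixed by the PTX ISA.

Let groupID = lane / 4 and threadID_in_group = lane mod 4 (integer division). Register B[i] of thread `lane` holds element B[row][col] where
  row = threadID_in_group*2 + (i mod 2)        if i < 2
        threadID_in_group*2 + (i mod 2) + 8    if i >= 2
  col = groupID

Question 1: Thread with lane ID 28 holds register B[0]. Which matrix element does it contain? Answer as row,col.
lane 28: G=7 (28/4), T=0 (28%4)
i=0: r=0*2+0+0=0, c=G=7

0,7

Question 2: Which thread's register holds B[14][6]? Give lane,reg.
c:6=>grp=6  r:14=>rB=1,tig=3,lo=0
L=6*4+3=27  i=1*2+0=2

27,2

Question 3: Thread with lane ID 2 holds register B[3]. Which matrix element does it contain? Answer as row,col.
L=2⇒gr=2>>2=0, th=2&3=2
[3]⇒row 2·2+1+8=13  col gr=0

13,0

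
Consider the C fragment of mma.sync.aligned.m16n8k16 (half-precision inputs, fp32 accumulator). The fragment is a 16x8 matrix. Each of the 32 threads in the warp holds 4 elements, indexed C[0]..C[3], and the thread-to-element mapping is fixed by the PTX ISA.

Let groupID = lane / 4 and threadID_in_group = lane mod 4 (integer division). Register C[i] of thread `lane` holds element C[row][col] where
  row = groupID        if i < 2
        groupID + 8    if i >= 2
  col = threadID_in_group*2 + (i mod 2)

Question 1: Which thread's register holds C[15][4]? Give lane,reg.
30,2

r:15=>grp=7,rB=1  c:4=>tig=2,lo=0
L=7*4+2=30  i=1*2+0=2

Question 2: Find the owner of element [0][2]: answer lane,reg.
1,0

r: 0->gid=0,r8=0  c: 2->tid=1,i&1=0
L=0*4+1=1  i=0*2+0=0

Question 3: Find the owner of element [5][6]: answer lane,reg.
23,0

r=5⇒gr=5,Rb=0  c=6⇒th=3,odd=0
L=5*4+3=23  i=0*2+0=0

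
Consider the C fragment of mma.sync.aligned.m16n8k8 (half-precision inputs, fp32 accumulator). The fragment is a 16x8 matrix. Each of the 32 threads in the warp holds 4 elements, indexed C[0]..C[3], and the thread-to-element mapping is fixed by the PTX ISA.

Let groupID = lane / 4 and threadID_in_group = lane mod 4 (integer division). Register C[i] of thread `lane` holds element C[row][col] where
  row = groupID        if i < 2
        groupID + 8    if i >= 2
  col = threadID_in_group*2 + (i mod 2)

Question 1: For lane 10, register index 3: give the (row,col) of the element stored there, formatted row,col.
lane 10: gid=2 (10/4), tid=2 (10%4)
i=3: r=2+8=10, c=2*2+1=5

10,5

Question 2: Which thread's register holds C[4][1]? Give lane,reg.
r=4->g=4,rb=0  c=1->t=0,b0=1
L=4*4+0=16  i=0*2+1=1

16,1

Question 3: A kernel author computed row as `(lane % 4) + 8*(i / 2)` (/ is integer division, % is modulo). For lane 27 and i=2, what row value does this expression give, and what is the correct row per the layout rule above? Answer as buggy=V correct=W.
buggy=11 correct=14

`(lane % 4) + 8*(i / 2)`[27,2]=>11
L=27=>grp=27>>2=6, tig=27&3=3
[2]=>row 6+8=14  col 3·2+0=6
row: 11 vs 14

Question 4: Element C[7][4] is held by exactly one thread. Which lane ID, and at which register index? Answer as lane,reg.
r=7⇒gr=7,Rb=0  c=4⇒th=2,odd=0
L=7*4+2=30  i=0*2+0=0

30,0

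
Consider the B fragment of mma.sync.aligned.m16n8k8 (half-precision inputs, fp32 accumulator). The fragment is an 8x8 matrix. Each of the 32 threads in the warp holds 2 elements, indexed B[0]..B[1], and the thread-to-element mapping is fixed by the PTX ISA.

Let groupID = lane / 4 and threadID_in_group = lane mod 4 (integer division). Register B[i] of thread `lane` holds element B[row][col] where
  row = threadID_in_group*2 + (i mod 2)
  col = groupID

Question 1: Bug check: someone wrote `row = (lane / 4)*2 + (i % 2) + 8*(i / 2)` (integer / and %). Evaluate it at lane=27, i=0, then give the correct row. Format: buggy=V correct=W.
`(lane / 4)*2 + (i % 2) + 8*(i / 2)`[27,0]->12
L=27->gid=27>>2=6, tid=27&3=3
[0]->row 3·2+0=6  col gid=6
row: 12 vs 6

buggy=12 correct=6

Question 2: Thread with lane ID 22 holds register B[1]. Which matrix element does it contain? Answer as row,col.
5,5

22: grp=5,tig=2
[1] (2*2+1,5) = (5,5)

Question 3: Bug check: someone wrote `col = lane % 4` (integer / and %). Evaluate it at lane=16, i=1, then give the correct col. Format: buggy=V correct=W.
buggy=0 correct=4

`lane % 4`[16,1]=>0
16: grp=4,tig=0
[1] (0*2+1,4) = (1,4)
col: 0 vs 4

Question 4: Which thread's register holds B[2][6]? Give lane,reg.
c: 6->gid=6  r: 2->tid=1,i&1=0
L=6*4+1=25  i=0=0

25,0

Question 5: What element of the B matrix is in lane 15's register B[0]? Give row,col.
6,3

lane 15->15/4=3, 15 mod 4=3
i=0  r:2·3+0->6  c:3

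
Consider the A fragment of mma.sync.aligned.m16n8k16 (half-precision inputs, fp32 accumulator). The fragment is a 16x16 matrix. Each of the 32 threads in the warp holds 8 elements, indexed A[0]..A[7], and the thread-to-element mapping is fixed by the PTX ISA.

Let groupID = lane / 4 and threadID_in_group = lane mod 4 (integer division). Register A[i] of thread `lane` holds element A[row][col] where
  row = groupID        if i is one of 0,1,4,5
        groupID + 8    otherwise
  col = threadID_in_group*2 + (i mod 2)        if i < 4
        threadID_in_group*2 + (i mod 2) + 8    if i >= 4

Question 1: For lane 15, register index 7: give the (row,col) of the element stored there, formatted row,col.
lane 15⇒15/4=3, 15 mod 4=3
i=7  r:3+8⇒11  c:2·3+1+8⇒15

11,15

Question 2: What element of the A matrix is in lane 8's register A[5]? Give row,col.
2,9

L=8->g=8>>2=2, t=8&3=0
[5]->row 2+0=2  col 0·2+1+8=9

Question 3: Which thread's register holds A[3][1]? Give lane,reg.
12,1

r: 3->gid=3,r8=0  c: 1->c8=0,tid=0,i&1=1
L=3*4+0=12  i=0*4+0*2+1=1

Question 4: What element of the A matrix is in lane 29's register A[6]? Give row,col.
15,10

lane 29->29/4=7, 29 mod 4=1
i=6  r:7+8->15  c:2·1+0+8->10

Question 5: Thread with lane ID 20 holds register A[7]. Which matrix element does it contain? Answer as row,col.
13,9

lane 20: G=5 (20/4), T=0 (20%4)
i=7: r=5+8=13, c=0*2+1+8=9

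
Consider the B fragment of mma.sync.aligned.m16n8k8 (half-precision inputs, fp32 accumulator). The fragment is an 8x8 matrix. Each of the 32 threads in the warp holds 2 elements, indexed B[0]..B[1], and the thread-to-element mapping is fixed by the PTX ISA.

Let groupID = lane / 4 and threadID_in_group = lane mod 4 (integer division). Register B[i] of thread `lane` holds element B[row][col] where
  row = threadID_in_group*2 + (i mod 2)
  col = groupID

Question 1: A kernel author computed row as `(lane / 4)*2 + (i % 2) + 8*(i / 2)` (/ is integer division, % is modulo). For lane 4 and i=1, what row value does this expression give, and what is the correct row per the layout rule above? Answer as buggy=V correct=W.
`(lane / 4)*2 + (i % 2) + 8*(i / 2)`[4,1]→3
4: G=1,T=0
[1] (0*2+1,1) = (1,1)
row: 3 vs 1

buggy=3 correct=1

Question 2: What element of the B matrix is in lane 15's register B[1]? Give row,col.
lane 15→15/4=3, 15 mod 4=3
i=1  r:2·3+1→7  c:3

7,3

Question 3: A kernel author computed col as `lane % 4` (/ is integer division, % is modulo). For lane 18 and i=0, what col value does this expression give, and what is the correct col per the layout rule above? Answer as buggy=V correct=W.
`lane % 4`[18,0]->2
18: gid=4,tid=2
[0] (2*2+0,4) = (4,4)
col: 2 vs 4

buggy=2 correct=4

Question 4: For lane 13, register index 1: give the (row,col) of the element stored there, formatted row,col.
3,3

lane 13: gid=3 (13/4), tid=1 (13%4)
i=1: r=1*2+1=3, c=gid=3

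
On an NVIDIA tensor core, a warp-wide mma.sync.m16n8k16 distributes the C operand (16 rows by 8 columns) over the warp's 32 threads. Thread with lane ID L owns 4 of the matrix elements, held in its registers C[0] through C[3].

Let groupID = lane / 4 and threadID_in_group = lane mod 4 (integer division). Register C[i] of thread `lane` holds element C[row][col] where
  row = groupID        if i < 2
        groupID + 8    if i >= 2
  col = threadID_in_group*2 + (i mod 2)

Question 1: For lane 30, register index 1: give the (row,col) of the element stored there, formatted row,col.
lane 30⇒30/4=7, 30 mod 4=2
i=1  r:7+0⇒7  c:2·2+1⇒5

7,5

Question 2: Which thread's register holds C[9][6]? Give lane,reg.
7,2

r=9⇒gr=1,Rb=1  c=6⇒th=3,odd=0
L=1*4+3=7  i=1*2+0=2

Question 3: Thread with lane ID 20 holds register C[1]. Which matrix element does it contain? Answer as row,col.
lane 20=>20/4=5, 20 mod 4=0
i=1  r:5+0=>5  c:2·0+1=>1

5,1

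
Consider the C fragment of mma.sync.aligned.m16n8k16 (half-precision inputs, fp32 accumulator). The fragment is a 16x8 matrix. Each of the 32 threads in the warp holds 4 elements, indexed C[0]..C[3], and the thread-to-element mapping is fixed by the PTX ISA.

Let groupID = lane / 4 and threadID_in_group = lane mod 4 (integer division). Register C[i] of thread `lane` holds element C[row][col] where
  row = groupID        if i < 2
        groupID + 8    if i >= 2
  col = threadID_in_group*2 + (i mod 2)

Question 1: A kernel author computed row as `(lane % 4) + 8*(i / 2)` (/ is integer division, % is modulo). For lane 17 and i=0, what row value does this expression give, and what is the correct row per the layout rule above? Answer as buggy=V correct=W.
`(lane % 4) + 8*(i / 2)`[17,0]⇒1
17: gr=4,th=1
[0] (4+0,1*2+0) = (4,2)
row: 1 vs 4

buggy=1 correct=4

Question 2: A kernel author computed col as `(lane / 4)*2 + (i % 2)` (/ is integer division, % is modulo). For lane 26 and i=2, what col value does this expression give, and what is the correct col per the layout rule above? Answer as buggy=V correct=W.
buggy=12 correct=4

`(lane / 4)*2 + (i % 2)`[26,2]->12
L=26->gid=26>>2=6, tid=26&3=2
[2]->row 6+8=14  col 2·2+0=4
col: 12 vs 4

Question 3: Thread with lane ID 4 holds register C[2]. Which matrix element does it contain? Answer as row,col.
4: gr=1,th=0
[2] (1+8,0*2+0) = (9,0)

9,0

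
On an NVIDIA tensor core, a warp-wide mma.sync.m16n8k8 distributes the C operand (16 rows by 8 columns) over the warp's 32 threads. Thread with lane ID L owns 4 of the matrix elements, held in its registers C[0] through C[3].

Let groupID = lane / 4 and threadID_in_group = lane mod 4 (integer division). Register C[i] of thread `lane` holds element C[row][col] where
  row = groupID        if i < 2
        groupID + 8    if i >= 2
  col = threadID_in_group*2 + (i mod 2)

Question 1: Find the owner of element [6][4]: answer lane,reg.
26,0

r=6→G=6,rhi=0  c=4→T=2,p=0
L=6*4+2=26  i=0*2+0=0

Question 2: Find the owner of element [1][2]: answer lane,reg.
r=1->g=1,rb=0  c=2->t=1,b0=0
L=1*4+1=5  i=0*2+0=0

5,0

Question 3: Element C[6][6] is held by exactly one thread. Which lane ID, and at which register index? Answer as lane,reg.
27,0

r=6->g=6,rb=0  c=6->t=3,b0=0
L=6*4+3=27  i=0*2+0=0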